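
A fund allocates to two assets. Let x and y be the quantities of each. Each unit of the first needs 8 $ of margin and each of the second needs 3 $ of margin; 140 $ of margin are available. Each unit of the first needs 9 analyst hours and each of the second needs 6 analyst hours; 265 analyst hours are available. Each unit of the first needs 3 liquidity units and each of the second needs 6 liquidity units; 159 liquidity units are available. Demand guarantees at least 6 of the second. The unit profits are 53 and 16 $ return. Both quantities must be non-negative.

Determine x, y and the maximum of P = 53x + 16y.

Vertices and P = 53x + 16y:
  (0, 53/2) → P = 424
  (0, 6) → P = 96
  (121/13, 284/13) → P = 10957/13
  (61/4, 6) → P = 3617/4

x = 61/4, y = 6, maximum P = 3617/4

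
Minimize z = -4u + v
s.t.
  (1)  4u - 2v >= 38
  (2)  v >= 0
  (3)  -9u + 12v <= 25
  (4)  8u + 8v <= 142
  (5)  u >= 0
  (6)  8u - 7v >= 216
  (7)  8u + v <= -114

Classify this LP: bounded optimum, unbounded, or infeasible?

The boundaries u = 0 and 8u + v = -114 meet at (0, -114), but that point violates v ≥ 0. Every candidate vertex is excluded by some other constraint, so the feasible region is empty.

infeasible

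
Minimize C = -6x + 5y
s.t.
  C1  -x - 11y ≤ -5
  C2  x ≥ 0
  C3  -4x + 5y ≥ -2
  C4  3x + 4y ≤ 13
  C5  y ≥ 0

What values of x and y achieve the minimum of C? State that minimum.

The binding constraints are -4x + 5y = -2 and 3x + 4y = 13.
Solving simultaneously gives x = 73/31, y = 46/31.

x = 73/31, y = 46/31, minimum C = -208/31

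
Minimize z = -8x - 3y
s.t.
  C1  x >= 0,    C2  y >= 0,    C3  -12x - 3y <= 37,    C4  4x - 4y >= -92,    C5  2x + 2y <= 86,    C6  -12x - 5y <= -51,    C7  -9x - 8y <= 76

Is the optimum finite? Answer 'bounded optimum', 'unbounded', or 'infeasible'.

Feasible corners and z = -8x - 3y:
  (0, 23) → z = -69
  (0, 51/5) → z = -153/5
  (43, 0) → z = -344
  (17/4, 0) → z = -34
  (10, 33) → z = -179
The feasible region has finitely many vertices and no improving ray; the minimum is -344 at (43, 0).

bounded optimum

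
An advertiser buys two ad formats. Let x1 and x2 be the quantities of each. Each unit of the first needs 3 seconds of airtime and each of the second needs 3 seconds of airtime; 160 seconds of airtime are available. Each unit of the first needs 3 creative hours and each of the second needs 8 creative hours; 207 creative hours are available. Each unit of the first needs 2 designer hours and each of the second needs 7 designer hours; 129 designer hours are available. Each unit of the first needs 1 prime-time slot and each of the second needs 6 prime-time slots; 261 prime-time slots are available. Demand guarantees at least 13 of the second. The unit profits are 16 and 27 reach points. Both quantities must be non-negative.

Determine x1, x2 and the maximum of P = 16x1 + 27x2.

x1 = 19, x2 = 13, maximum P = 655

Corner points and P = 16x1 + 27x2:
  (0, 129/7) → P = 3483/7
  (0, 13) → P = 351
  (19, 13) → P = 655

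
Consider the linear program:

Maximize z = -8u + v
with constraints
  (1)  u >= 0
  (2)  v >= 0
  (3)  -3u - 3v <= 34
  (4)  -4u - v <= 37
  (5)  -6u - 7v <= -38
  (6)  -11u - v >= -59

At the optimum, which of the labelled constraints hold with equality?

(1) and (6)

Extreme points and z = -8u + v:
  (0, 38/7) → z = 38/7
  (0, 59) → z = 59
  (375/71, 64/71) → z = -2936/71

The maximum is at (0, 59). Substituting into each constraint, equality holds for (1) and (6); the remaining constraints have slack.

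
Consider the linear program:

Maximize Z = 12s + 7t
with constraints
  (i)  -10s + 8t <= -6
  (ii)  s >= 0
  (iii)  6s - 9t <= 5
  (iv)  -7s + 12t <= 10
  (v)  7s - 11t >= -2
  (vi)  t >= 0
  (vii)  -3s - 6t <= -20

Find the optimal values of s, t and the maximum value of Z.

Vertices and Z = 12s + 7t:
  (50/3, 95/9) → Z = 2465/9
  (10/3, 5/3) → Z = 155/3
  (86/7, 8) → Z = 1424/7
  (208/75, 146/75) → Z = 3518/75

The binding constraints are 6s - 9t = 5 and -7s + 12t = 10.
Solving simultaneously gives s = 50/3, t = 95/9.

s = 50/3, t = 95/9, maximum Z = 2465/9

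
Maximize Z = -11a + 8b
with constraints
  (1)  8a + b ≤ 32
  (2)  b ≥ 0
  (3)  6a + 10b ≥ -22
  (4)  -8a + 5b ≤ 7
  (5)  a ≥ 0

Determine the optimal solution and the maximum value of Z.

Extreme points and Z = -11a + 8b:
  (4, 0) → Z = -44
  (51/16, 13/2) → Z = 271/16
  (0, 0) → Z = 0
  (0, 7/5) → Z = 56/5

a = 51/16, b = 13/2, maximum Z = 271/16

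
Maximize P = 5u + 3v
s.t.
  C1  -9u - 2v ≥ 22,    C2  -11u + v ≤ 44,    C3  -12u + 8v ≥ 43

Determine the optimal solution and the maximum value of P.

Feasible corners and P = 5u + 3v:
  (-110/31, 154/31) → P = -88/31
  (-131/48, 41/32) → P = -941/96
  (-309/76, -55/76) → P = -45/2

The binding constraints are -9u - 2v = 22 and -11u + v = 44.
Solving simultaneously gives u = -110/31, v = 154/31.

u = -110/31, v = 154/31, maximum P = -88/31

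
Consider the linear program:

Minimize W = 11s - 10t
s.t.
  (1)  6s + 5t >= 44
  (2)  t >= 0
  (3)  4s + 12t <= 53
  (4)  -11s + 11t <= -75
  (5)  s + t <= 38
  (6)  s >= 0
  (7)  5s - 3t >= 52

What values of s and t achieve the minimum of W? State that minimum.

Feasible corners and W = 11s - 10t:
  (53/4, 0) → W = 583/4
  (52/5, 0) → W = 572/5
  (87/8, 19/24) → W = 2681/24

The binding constraints are 4s + 12t = 53 and 5s - 3t = 52.
Solving simultaneously gives s = 87/8, t = 19/24.

s = 87/8, t = 19/24, minimum W = 2681/24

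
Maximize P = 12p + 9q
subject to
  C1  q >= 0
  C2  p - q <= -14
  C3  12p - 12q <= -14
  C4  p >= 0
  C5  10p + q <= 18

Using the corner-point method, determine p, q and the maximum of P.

p = 0, q = 18, maximum P = 162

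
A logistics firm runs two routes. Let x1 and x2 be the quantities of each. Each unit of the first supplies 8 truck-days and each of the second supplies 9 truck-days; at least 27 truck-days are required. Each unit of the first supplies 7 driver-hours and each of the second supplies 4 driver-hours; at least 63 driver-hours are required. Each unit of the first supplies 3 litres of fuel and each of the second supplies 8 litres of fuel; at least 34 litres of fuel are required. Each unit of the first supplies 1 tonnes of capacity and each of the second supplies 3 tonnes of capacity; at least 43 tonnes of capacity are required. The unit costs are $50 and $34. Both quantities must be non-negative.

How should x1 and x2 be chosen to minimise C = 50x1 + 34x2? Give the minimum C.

Extreme points and C = 50x1 + 34x2:
  (0, 63/4) → C = 1071/2
  (43, 0) → C = 2150
  (1, 14) → C = 526
The feasible region is unbounded (it extends along (0, 1), (1, 0)), but C strictly increases along every unbounded feasible direction, so there is no improving ray and the minimum is attained at a vertex.

x1 = 1, x2 = 14, minimum C = 526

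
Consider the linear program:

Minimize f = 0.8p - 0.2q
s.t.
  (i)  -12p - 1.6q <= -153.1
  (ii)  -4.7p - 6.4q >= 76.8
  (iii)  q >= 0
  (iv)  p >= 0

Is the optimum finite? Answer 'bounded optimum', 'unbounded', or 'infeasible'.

The boundaries -12p - 1.6q = -153.1 and -4.7p - 6.4q = 76.8 meet at (6892/433, -164117/6928), but that point violates q ≥ 0. Every candidate vertex is excluded by some other constraint, so the feasible region is empty.

infeasible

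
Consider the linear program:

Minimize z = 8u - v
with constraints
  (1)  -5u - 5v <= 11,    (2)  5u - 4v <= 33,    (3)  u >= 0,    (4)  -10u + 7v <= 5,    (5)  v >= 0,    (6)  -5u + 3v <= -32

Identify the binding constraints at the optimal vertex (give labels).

(5) and (6)

Corner points and z = 8u - v:
  (33/5, 0) → z = 264/5
  (239/5, 69) → z = 1567/5
  (32/5, 0) → z = 256/5
The feasible region is unbounded (it extends along (7, 10), (4, 5)), but z strictly increases along every unbounded feasible direction, so there is no improving ray and the minimum is attained at a vertex.

The minimum is at (32/5, 0). Substituting into each constraint, equality holds for (5) and (6); the remaining constraints have slack.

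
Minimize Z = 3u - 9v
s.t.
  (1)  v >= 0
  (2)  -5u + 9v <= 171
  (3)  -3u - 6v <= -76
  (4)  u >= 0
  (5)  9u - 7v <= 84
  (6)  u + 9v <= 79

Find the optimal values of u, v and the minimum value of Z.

Extreme points and Z = 3u - 9v:
  (1036/75, 144/25) → Z = -52/5
  (10, 23/3) → Z = -39
  (119/8, 57/8) → Z = -39/2

The binding constraints are -3u - 6v = -76 and u + 9v = 79.
Solving simultaneously gives u = 10, v = 23/3.

u = 10, v = 23/3, minimum Z = -39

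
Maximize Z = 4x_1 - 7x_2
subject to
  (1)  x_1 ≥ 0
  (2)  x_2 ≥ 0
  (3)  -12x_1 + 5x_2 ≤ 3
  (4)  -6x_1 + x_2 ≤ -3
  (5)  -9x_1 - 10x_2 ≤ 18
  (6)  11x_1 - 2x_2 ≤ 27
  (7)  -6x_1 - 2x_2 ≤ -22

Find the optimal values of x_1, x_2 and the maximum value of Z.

Feasible corners and Z = 4x_1 - 7x_2:
  (141/31, 357/31) → Z = -1935/31
  (52/27, 47/9) → Z = -779/27
  (49/17, 40/17) → Z = -84/17

x_1 = 49/17, x_2 = 40/17, maximum Z = -84/17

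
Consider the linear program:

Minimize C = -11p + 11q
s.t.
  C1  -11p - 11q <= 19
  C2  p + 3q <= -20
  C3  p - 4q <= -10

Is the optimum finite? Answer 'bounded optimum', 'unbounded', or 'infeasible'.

infeasible

The boundaries -11p - 11q = 19 and p + 3q = -20 meet at (163/22, -201/22), but that point violates p - 4q ≤ -10. Every candidate vertex is excluded by some other constraint, so the feasible region is empty.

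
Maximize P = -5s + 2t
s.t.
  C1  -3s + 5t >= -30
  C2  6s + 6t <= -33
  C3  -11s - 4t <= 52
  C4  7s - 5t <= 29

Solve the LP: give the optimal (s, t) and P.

At the optimal vertex, 6s + 6t = -33 and -11s - 4t = 52.
Solving simultaneously gives s = -30/7, t = -17/14.

s = -30/7, t = -17/14, maximum P = 19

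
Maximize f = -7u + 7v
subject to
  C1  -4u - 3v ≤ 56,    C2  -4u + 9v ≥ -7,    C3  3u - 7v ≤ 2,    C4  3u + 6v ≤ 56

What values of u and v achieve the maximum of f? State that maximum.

Corner points and f = -7u + 7v:
  (-386/37, -176/37) → f = 1470/37
  (-168/5, 392/15) → f = 6272/15
  (404/39, 54/13) → f = -1694/39

u = -168/5, v = 392/15, maximum f = 6272/15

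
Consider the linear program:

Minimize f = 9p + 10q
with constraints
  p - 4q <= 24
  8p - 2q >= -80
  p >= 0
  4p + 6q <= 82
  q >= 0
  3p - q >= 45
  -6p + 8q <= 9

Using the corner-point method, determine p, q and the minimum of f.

Extreme points and f = 9p + 10q:
  (41/2, 0) → f = 369/2
  (16, 3) → f = 174
  (15, 0) → f = 135

The binding constraints are q = 0 and 3p - q = 45.
Solving simultaneously gives p = 15, q = 0.

p = 15, q = 0, minimum f = 135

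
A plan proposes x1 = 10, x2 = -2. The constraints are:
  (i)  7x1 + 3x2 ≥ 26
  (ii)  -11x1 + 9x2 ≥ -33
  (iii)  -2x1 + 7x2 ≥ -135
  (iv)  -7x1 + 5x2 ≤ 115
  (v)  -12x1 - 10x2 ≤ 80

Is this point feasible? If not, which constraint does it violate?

not feasible — violates (ii)

Constraint (ii): -11x1 + 9x2 = -128, which is not ≥ -33. All other constraints are satisfied.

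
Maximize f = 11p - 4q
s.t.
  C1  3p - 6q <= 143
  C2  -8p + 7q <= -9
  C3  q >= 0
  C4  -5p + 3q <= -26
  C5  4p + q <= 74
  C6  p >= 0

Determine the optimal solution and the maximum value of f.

p = 37/2, q = 0, maximum f = 407/2

The optimum lies where q = 0 and 4p + q = 74.
Solving simultaneously gives p = 37/2, q = 0.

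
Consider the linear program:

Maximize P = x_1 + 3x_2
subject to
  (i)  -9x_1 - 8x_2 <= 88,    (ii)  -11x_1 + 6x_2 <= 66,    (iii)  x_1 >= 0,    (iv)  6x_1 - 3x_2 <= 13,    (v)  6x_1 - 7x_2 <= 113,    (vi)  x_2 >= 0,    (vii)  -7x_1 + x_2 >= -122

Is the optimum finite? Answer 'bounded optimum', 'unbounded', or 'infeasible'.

Feasible corners and P = x_1 + 3x_2:
  (0, 11) → P = 33
  (798/31, 1804/31) → P = 6210/31
  (0, 0) → P = 0
  (13/6, 0) → P = 13/6
  (353/15, 641/15) → P = 2276/15
The feasible region has finitely many vertices and no improving ray; the maximum is 6210/31 at (798/31, 1804/31).

bounded optimum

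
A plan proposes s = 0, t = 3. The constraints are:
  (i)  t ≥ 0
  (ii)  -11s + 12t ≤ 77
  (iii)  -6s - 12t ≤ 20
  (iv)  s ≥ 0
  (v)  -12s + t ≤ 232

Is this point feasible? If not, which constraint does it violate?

(i): 3 ≥ 0 ✓
(ii): 36 ≤ 77 ✓
(iii): -36 ≤ 20 ✓
(iv): 0 ≥ 0 ✓
(v): 3 ≤ 232 ✓

feasible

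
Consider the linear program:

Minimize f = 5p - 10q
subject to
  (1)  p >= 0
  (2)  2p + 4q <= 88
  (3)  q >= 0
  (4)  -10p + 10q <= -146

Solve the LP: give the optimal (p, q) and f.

Corner points and f = 5p - 10q:
  (44, 0) → f = 220
  (122/5, 49/5) → f = 24
  (73/5, 0) → f = 73

The binding constraints are 2p + 4q = 88 and -10p + 10q = -146.
Solving simultaneously gives p = 122/5, q = 49/5.

p = 122/5, q = 49/5, minimum f = 24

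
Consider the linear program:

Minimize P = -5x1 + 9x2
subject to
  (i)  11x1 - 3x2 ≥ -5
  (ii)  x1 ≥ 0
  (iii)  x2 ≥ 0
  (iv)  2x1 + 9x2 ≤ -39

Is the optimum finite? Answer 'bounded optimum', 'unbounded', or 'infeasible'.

The boundaries 11x1 - 3x2 = -5 and x1 = 0 meet at (0, 5/3), but that point violates 2x1 + 9x2 ≤ -39. Every candidate vertex is excluded by some other constraint, so the feasible region is empty.

infeasible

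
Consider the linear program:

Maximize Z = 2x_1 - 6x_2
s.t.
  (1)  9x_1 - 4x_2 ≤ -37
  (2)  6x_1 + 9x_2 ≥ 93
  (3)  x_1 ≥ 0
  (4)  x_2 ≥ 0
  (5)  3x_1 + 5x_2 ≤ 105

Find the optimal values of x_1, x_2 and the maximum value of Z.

Corner points and Z = 2x_1 - 6x_2:
  (13/35, 353/35) → Z = -2092/35
  (235/57, 352/19) → Z = -5866/57
  (0, 31/3) → Z = -62
  (0, 21) → Z = -126

The binding constraints are 9x_1 - 4x_2 = -37 and 6x_1 + 9x_2 = 93.
Solving simultaneously gives x_1 = 13/35, x_2 = 353/35.

x_1 = 13/35, x_2 = 353/35, maximum Z = -2092/35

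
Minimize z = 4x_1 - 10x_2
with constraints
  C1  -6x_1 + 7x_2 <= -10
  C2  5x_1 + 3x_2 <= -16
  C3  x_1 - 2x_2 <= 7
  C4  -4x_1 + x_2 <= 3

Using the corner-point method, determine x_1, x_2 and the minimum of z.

The optimum lies where 5x_1 + 3x_2 = -16 and -4x_1 + x_2 = 3.
Solving simultaneously gives x_1 = -25/17, x_2 = -49/17.

x_1 = -25/17, x_2 = -49/17, minimum z = 390/17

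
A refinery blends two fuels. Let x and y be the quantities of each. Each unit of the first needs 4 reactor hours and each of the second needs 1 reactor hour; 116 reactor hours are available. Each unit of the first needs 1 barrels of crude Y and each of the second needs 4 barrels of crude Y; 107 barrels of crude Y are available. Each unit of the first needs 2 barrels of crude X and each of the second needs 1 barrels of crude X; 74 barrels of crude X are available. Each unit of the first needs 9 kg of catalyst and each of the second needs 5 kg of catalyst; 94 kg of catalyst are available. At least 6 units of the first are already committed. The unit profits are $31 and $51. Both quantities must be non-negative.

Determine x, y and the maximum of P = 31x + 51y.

x = 6, y = 8, maximum P = 594

Vertices and P = 31x + 51y:
  (94/9, 0) → P = 2914/9
  (6, 0) → P = 186
  (6, 8) → P = 594

The binding constraints are 9x + 5y = 94 and x = 6.
Solving simultaneously gives x = 6, y = 8.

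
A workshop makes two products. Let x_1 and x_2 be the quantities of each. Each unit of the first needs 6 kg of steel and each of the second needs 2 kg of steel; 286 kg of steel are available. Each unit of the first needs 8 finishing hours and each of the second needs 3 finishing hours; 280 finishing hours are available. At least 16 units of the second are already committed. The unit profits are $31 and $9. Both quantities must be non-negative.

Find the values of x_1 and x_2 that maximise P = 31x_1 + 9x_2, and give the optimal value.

x_1 = 29, x_2 = 16, maximum P = 1043

Extreme points and P = 31x_1 + 9x_2:
  (0, 280/3) → P = 840
  (0, 16) → P = 144
  (29, 16) → P = 1043

The optimum lies where 8x_1 + 3x_2 = 280 and x_2 = 16.
Solving simultaneously gives x_1 = 29, x_2 = 16.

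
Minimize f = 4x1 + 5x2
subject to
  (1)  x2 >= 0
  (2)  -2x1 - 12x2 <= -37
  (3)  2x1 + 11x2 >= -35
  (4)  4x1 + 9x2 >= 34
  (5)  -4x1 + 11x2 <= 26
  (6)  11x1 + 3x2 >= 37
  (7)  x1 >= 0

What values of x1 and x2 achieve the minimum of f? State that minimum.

Corner points and f = 4x1 + 5x2:
  (37/2, 0) → f = 74
  (37/14, 37/14) → f = 333/14
  (47/19, 62/19) → f = 498/19
The feasible region is unbounded (it extends along (1, 0), (11, 4)), but f strictly increases along every unbounded feasible direction, so there is no improving ray and the minimum is attained at a vertex.

The binding constraints are -2x1 - 12x2 = -37 and 11x1 + 3x2 = 37.
Solving simultaneously gives x1 = 37/14, x2 = 37/14.

x1 = 37/14, x2 = 37/14, minimum f = 333/14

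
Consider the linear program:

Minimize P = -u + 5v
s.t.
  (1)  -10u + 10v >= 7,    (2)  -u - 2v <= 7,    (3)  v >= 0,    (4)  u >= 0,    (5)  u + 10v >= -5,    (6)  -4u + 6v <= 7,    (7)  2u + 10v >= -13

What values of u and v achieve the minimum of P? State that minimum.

Vertices and P = -u + 5v:
  (0, 7/10) → P = 7/2
  (7/5, 21/10) → P = 91/10
  (0, 7/6) → P = 35/6

At the optimal vertex, -10u + 10v = 7 and u = 0.
Solving simultaneously gives u = 0, v = 7/10.

u = 0, v = 7/10, minimum P = 7/2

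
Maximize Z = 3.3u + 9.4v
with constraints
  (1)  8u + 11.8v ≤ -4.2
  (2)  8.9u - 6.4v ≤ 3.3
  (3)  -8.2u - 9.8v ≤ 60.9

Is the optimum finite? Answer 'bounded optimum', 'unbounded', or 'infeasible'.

Corner points and Z = 3.3u + 9.4v:
  (603/7811, -3189/7811) → Z = -279867/78110
  (-11291/306, 3773/153) → Z = 336721/3060
  (-17871/6985, -56907/13970) → Z = -1632186/34925
The feasible region has finitely many vertices and no improving ray; the maximum is 336721/3060 at (-11291/306, 3773/153).

bounded optimum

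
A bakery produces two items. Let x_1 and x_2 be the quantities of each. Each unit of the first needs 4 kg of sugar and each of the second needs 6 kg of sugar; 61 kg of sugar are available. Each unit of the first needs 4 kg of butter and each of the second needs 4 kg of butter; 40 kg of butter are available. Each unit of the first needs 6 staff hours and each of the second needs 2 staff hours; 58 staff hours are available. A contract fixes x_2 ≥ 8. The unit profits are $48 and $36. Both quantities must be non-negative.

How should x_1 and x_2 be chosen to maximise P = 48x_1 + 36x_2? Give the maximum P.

Vertices and P = 48x_1 + 36x_2:
  (0, 10) → P = 360
  (0, 8) → P = 288
  (2, 8) → P = 384

x_1 = 2, x_2 = 8, maximum P = 384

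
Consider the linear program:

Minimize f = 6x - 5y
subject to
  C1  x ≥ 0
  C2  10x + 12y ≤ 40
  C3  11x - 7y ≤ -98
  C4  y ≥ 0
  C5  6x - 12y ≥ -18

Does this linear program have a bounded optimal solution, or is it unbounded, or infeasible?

infeasible

The boundaries x = 0 and y = 0 meet at (0, 0), but that point violates 11x - 7y ≤ -98. Every candidate vertex is excluded by some other constraint, so the feasible region is empty.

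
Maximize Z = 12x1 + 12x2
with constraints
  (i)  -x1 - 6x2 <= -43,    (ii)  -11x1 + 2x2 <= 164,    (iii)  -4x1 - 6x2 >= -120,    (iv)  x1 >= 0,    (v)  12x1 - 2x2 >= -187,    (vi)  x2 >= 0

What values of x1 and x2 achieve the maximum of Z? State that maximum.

Corner points and Z = 12x1 + 12x2:
  (77/3, 26/9) → Z = 1028/3
  (0, 43/6) → Z = 86
  (0, 20) → Z = 240

x1 = 77/3, x2 = 26/9, maximum Z = 1028/3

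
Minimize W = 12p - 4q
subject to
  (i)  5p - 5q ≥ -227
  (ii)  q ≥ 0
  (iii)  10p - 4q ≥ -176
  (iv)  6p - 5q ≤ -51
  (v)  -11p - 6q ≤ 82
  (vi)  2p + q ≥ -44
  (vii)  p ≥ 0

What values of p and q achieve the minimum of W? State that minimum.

Extreme points and W = 12p - 4q:
  (14/15, 139/3) → W = -2612/15
  (176, 1107/5) → W = 6132/5
  (0, 44) → W = -176
  (0, 51/5) → W = -204/5

The optimum lies where 10p - 4q = -176 and p = 0.
Solving simultaneously gives p = 0, q = 44.

p = 0, q = 44, minimum W = -176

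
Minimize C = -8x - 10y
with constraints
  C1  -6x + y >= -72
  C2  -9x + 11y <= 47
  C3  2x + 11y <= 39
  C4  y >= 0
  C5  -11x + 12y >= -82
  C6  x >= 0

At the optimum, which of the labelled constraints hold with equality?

C3 and C5

Extreme points and C = -8x - 10y:
  (274/29, 53/29) → C = -2722/29
  (0, 39/11) → C = -390/11
  (82/11, 0) → C = -656/11
  (0, 0) → C = 0

The minimum is at (274/29, 53/29). Substituting into each constraint, equality holds for C3 and C5; the remaining constraints have slack.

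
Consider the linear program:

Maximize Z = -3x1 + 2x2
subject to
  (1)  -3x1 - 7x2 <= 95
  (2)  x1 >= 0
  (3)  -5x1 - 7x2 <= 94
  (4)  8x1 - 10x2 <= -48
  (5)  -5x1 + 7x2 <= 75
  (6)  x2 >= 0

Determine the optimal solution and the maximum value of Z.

x1 = 0, x2 = 75/7, maximum Z = 150/7

Corner points and Z = -3x1 + 2x2:
  (0, 24/5) → Z = 48/5
  (0, 75/7) → Z = 150/7
  (69, 60) → Z = -87

At the optimal vertex, x1 = 0 and -5x1 + 7x2 = 75.
Solving simultaneously gives x1 = 0, x2 = 75/7.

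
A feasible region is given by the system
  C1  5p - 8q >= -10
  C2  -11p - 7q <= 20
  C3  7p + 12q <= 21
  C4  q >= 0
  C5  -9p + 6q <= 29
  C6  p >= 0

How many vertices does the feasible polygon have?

4

The feasible vertices (each the meet of two boundaries and inside every other half-plane) are:
  (12/29, 175/116)
  (0, 5/4)
  (3, 0)
  (0, 0)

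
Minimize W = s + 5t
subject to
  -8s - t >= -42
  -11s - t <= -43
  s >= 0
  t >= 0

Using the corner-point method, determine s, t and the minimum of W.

Feasible corners and W = s + 5t:
  (1/3, 118/3) → W = 197
  (21/4, 0) → W = 21/4
  (43/11, 0) → W = 43/11

The optimum lies where -11s - t = -43 and t = 0.
Solving simultaneously gives s = 43/11, t = 0.

s = 43/11, t = 0, minimum W = 43/11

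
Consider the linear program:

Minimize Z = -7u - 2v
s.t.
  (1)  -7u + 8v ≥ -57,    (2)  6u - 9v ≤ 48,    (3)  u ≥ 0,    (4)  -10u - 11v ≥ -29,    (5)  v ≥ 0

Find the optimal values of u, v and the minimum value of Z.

Feasible corners and Z = -7u - 2v:
  (0, 29/11) → Z = -58/11
  (0, 0) → Z = 0
  (29/10, 0) → Z = -203/10

u = 29/10, v = 0, minimum Z = -203/10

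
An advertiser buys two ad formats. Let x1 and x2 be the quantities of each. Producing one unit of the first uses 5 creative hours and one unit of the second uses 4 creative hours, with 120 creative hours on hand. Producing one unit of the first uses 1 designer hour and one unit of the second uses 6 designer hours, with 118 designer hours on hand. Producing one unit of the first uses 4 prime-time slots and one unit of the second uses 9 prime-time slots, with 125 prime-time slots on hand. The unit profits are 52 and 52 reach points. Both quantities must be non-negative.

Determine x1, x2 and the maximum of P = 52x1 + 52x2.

x1 = 20, x2 = 5, maximum P = 1300

Extreme points and P = 52x1 + 52x2:
  (0, 0) → P = 0
  (0, 125/9) → P = 6500/9
  (24, 0) → P = 1248
  (20, 5) → P = 1300

At the optimal vertex, 5x1 + 4x2 = 120 and 4x1 + 9x2 = 125.
Solving simultaneously gives x1 = 20, x2 = 5.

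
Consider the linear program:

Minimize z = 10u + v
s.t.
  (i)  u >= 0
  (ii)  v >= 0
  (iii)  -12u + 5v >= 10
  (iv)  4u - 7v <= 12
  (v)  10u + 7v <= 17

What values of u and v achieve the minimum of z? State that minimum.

u = 0, v = 2, minimum z = 2

Vertices and z = 10u + v:
  (0, 2) → z = 2
  (0, 17/7) → z = 17/7
  (15/134, 152/67) → z = 227/67

At the optimal vertex, u = 0 and -12u + 5v = 10.
Solving simultaneously gives u = 0, v = 2.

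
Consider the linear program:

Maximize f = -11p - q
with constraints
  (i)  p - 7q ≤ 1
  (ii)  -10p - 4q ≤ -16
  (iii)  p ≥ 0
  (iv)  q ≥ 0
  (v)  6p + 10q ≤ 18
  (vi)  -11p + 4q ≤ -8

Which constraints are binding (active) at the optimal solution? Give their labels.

(ii) and (v)

Extreme points and f = -11p - q:
  (58/37, 3/37) → f = -641/37
  (34/13, 3/13) → f = -29
  (22/19, 21/19) → f = -263/19

The maximum is at (22/19, 21/19). Substituting into each constraint, equality holds for (ii) and (v); the remaining constraints have slack.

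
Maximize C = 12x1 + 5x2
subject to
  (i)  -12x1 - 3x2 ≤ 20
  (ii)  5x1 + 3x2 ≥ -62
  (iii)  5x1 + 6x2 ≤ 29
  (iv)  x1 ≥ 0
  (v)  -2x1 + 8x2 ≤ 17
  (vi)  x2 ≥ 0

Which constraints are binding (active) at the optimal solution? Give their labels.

Feasible corners and C = 12x1 + 5x2:
  (5/2, 11/4) → C = 175/4
  (29/5, 0) → C = 348/5
  (0, 17/8) → C = 85/8
  (0, 0) → C = 0

The maximum is at (29/5, 0). Substituting into each constraint, equality holds for (iii) and (vi); the remaining constraints have slack.

(iii) and (vi)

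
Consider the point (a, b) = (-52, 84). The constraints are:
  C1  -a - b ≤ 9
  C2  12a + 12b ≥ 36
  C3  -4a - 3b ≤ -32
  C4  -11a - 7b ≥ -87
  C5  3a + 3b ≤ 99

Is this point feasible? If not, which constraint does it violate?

C1: -32 ≤ 9 ✓
C2: 384 ≥ 36 ✓
C3: -44 ≤ -32 ✓
C4: -16 ≥ -87 ✓
C5: 96 ≤ 99 ✓

feasible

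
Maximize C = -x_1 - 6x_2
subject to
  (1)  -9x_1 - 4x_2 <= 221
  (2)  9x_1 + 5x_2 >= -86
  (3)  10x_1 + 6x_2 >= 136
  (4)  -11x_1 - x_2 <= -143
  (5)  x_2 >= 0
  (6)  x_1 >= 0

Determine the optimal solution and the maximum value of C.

Vertices and C = -x_1 - 6x_2:
  (361/28, 33/28) → C = -559/28
  (68/5, 0) → C = -68/5
  (0, 143) → C = -858
The feasible region is unbounded (it extends along (0, 1), (1, 0)), but C strictly decreases along every unbounded feasible direction, so there is no improving ray and the maximum is attained at a vertex.

The optimum lies where 10x_1 + 6x_2 = 136 and x_2 = 0.
Solving simultaneously gives x_1 = 68/5, x_2 = 0.

x_1 = 68/5, x_2 = 0, maximum C = -68/5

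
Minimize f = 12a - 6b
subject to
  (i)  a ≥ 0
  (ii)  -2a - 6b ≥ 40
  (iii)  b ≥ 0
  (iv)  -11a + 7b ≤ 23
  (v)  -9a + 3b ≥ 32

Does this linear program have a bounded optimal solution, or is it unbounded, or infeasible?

The boundaries -11a + 7b = 23 and -9a + 3b = 32 meet at (-31/6, -29/6), but that point violates a ≥ 0. Every candidate vertex is excluded by some other constraint, so the feasible region is empty.

infeasible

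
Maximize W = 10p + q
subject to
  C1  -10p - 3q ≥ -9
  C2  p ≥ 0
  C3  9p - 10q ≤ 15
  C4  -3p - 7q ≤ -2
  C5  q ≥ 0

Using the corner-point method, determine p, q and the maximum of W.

p = 9/10, q = 0, maximum W = 9

Feasible corners and W = 10p + q:
  (0, 3) → W = 3
  (9/10, 0) → W = 9
  (0, 2/7) → W = 2/7
  (2/3, 0) → W = 20/3

The optimum lies where -10p - 3q = -9 and q = 0.
Solving simultaneously gives p = 9/10, q = 0.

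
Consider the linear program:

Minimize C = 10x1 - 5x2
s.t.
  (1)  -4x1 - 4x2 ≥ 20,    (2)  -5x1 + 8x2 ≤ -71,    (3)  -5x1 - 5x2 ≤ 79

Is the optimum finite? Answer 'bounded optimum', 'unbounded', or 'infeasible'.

bounded optimum

Vertices and C = 10x1 - 5x2:
  (31/13, -96/13) → C = 790/13
  (-277/65, -150/13) → C = 196/13
The feasible region has finitely many vertices and no improving ray; the minimum is 196/13 at (-277/65, -150/13).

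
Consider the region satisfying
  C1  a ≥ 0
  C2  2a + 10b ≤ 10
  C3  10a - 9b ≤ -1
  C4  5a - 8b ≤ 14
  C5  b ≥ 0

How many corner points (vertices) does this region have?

3

Of the 10 pairwise boundary intersections, those satisfying every inequality are:
  (0, 1)
  (0, 1/9)
  (40/59, 51/59)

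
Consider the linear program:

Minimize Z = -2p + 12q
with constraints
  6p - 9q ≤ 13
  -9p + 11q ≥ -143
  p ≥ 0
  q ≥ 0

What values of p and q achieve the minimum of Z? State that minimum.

p = 13/6, q = 0, minimum Z = -13/3

Extreme points and Z = -2p + 12q:
  (1144/15, 247/5) → Z = 6604/15
  (13/6, 0) → Z = -13/3
  (0, 0) → Z = 0
The feasible region is unbounded (it extends along (0, 1), (11, 9)), but Z strictly increases along every unbounded feasible direction, so there is no improving ray and the minimum is attained at a vertex.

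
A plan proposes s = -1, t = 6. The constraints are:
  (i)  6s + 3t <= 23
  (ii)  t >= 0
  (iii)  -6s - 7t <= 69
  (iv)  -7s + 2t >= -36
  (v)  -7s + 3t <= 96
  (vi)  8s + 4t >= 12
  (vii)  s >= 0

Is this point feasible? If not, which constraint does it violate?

not feasible — violates (vii)

Constraint (vii): s = -1, which is not ≥ 0. All other constraints are satisfied.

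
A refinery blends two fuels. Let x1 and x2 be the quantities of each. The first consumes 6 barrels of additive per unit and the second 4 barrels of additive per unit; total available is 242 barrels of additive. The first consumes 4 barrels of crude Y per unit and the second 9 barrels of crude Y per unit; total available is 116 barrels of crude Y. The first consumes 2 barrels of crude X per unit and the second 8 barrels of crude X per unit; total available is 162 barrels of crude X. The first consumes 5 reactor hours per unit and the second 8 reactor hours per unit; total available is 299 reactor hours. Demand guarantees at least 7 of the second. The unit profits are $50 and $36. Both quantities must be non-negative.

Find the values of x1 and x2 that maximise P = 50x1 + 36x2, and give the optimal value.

x1 = 53/4, x2 = 7, maximum P = 1829/2

Corner points and P = 50x1 + 36x2:
  (0, 116/9) → P = 464
  (0, 7) → P = 252
  (53/4, 7) → P = 1829/2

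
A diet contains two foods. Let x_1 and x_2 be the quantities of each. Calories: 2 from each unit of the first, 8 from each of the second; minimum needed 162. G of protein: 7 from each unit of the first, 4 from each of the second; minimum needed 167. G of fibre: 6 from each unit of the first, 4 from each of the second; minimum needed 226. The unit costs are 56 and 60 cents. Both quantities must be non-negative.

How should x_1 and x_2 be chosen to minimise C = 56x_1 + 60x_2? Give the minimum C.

Feasible corners and C = 56x_1 + 60x_2:
  (0, 113/2) → C = 3390
  (81, 0) → C = 4536
  (29, 13) → C = 2404
The feasible region is unbounded (it extends along (0, 1), (1, 0)), but C strictly increases along every unbounded feasible direction, so there is no improving ray and the minimum is attained at a vertex.

At the optimal vertex, 2x_1 + 8x_2 = 162 and 6x_1 + 4x_2 = 226.
Solving simultaneously gives x_1 = 29, x_2 = 13.

x_1 = 29, x_2 = 13, minimum C = 2404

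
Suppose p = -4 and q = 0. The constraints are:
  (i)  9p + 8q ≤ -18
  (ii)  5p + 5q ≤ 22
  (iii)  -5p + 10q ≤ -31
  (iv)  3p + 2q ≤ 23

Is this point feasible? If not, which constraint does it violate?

not feasible — violates (iii)

Constraint (iii): -5p + 10q = 20, which is not ≤ -31. All other constraints are satisfied.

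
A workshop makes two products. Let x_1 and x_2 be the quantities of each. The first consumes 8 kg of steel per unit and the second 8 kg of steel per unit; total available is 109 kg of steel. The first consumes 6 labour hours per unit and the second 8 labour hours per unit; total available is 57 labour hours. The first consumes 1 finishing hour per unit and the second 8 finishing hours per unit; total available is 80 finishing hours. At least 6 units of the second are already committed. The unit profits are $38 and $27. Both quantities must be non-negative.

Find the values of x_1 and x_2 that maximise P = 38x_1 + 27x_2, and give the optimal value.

x_1 = 3/2, x_2 = 6, maximum P = 219

At the optimal vertex, 6x_1 + 8x_2 = 57 and x_2 = 6.
Solving simultaneously gives x_1 = 3/2, x_2 = 6.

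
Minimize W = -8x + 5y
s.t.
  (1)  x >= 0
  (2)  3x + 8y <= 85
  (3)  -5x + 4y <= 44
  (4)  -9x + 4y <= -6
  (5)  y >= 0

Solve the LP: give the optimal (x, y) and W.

Extreme points and W = -8x + 5y:
  (97/21, 249/28) → W = 631/84
  (85/3, 0) → W = -680/3
  (2/3, 0) → W = -16/3

The optimum lies where 3x + 8y = 85 and y = 0.
Solving simultaneously gives x = 85/3, y = 0.

x = 85/3, y = 0, minimum W = -680/3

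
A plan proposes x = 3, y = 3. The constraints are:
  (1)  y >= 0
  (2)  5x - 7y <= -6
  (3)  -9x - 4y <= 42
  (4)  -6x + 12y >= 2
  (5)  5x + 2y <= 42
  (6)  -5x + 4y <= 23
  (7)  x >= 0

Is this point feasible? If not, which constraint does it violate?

(1): 3 ≥ 0 ✓
(2): -6 ≤ -6 ✓
(3): -39 ≤ 42 ✓
(4): 18 ≥ 2 ✓
(5): 21 ≤ 42 ✓
(6): -3 ≤ 23 ✓
(7): 3 ≥ 0 ✓

feasible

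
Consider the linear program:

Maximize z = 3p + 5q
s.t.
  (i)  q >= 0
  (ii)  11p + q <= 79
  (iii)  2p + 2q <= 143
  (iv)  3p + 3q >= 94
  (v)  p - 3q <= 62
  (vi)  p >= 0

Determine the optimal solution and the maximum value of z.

Feasible corners and z = 3p + 5q:
  (3/4, 283/4) → z = 356
  (143/30, 797/30) → z = 2207/15
  (0, 143/2) → z = 715/2
  (0, 94/3) → z = 470/3

The binding constraints are 2p + 2q = 143 and p = 0.
Solving simultaneously gives p = 0, q = 143/2.

p = 0, q = 143/2, maximum z = 715/2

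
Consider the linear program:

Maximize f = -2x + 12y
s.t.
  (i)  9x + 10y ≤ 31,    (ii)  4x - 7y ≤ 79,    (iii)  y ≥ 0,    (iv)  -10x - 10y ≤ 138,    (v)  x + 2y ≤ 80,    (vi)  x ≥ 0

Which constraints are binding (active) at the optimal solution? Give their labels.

Feasible corners and f = -2x + 12y:
  (31/9, 0) → f = -62/9
  (0, 31/10) → f = 186/5
  (0, 0) → f = 0

The maximum is at (0, 31/10). Substituting into each constraint, equality holds for (i) and (vi); the remaining constraints have slack.

(i) and (vi)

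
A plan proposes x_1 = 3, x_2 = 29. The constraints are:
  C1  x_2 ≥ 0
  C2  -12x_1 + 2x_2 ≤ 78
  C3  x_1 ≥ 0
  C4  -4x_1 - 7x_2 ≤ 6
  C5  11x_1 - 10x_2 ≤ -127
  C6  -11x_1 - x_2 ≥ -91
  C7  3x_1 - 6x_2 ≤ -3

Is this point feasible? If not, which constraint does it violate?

feasible

C1: 29 ≥ 0 ✓
C2: 22 ≤ 78 ✓
C3: 3 ≥ 0 ✓
C4: -215 ≤ 6 ✓
C5: -257 ≤ -127 ✓
C6: -62 ≥ -91 ✓
C7: -165 ≤ -3 ✓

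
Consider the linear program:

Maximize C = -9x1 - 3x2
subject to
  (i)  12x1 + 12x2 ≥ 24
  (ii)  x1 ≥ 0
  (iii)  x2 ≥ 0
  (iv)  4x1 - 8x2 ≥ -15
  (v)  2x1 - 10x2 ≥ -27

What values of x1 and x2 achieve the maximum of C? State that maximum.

x1 = 1/12, x2 = 23/12, maximum C = -13/2

Corner points and C = -9x1 - 3x2:
  (2, 0) → C = -18
  (1/12, 23/12) → C = -13/2
  (11/4, 13/4) → C = -69/2
The feasible region is unbounded (it extends along (5, 1), (1, 0)), but C strictly decreases along every unbounded feasible direction, so there is no improving ray and the maximum is attained at a vertex.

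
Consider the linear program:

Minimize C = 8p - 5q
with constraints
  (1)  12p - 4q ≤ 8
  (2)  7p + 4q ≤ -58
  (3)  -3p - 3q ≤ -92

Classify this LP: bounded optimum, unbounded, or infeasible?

From the feasible point (-542/9, 818/9), moving in the direction (-4, 7) keeps every constraint satisfied while C decreases without bound.

unbounded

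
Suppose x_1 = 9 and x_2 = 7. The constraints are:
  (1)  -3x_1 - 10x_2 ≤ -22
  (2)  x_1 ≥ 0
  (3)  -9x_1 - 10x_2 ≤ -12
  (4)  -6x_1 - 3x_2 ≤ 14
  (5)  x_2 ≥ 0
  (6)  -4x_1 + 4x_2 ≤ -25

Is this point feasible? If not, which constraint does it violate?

Constraint (6): -4x_1 + 4x_2 = -8, which is not ≤ -25. All other constraints are satisfied.

not feasible — violates (6)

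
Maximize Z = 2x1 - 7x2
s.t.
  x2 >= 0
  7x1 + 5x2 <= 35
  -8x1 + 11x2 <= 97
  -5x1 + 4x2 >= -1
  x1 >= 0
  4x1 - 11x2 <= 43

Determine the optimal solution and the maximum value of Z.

Feasible corners and Z = 2x1 - 7x2:
  (1/5, 0) → Z = 2/5
  (0, 0) → Z = 0
  (145/53, 168/53) → Z = -886/53
  (0, 7) → Z = -49

The binding constraints are x2 = 0 and -5x1 + 4x2 = -1.
Solving simultaneously gives x1 = 1/5, x2 = 0.

x1 = 1/5, x2 = 0, maximum Z = 2/5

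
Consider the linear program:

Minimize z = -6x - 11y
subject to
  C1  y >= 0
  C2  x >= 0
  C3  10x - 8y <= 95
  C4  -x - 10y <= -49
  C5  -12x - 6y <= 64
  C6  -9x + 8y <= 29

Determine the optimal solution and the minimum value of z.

Corner points and z = -6x - 11y:
  (671/54, 395/108) → z = -12397/108
  (124, 1145/8) → z = -18547/8
  (51/49, 235/49) → z = -59

The binding constraints are 10x - 8y = 95 and -9x + 8y = 29.
Solving simultaneously gives x = 124, y = 1145/8.

x = 124, y = 1145/8, minimum z = -18547/8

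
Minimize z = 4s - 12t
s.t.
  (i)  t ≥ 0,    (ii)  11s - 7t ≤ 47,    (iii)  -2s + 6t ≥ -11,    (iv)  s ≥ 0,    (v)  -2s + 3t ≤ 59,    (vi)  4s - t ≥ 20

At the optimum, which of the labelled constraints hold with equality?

(ii) and (v)

Extreme points and z = 4s - 12t:
  (554/19, 743/19) → z = -6700/19
  (93/17, 32/17) → z = -12/17
  (119/10, 138/5) → z = -1418/5

The minimum is at (554/19, 743/19). Substituting into each constraint, equality holds for (ii) and (v); the remaining constraints have slack.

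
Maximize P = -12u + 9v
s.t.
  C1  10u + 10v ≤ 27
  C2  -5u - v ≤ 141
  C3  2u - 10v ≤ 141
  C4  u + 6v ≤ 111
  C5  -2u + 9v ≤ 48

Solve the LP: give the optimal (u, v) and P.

u = -1317/47, v = -42/47, maximum P = 15426/47

Vertices and P = -12u + 9v:
  (14, -113/10) → P = -2697/10
  (-237/110, 267/55) → P = 765/11
  (-1269/52, -987/52) → P = 6345/52
  (-1317/47, -42/47) → P = 15426/47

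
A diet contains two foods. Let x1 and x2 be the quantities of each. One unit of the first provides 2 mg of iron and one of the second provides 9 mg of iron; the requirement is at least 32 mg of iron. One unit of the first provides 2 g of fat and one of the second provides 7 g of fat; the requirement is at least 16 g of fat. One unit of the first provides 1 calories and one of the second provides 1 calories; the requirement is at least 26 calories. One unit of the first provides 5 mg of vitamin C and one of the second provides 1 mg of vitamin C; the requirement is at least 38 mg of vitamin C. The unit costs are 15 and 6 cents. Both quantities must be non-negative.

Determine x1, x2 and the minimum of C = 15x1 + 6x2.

Extreme points and C = 15x1 + 6x2:
  (0, 38) → C = 228
  (26, 0) → C = 390
  (3, 23) → C = 183
The feasible region is unbounded (it extends along (0, 1), (1, 0)), but C strictly increases along every unbounded feasible direction, so there is no improving ray and the minimum is attained at a vertex.

x1 = 3, x2 = 23, minimum C = 183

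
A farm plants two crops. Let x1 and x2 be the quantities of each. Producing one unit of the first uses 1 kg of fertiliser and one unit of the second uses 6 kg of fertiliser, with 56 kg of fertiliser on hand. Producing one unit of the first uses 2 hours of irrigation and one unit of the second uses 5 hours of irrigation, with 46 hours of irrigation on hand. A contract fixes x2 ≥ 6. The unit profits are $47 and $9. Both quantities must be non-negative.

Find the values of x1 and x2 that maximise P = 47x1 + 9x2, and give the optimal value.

Vertices and P = 47x1 + 9x2:
  (0, 46/5) → P = 414/5
  (0, 6) → P = 54
  (8, 6) → P = 430

x1 = 8, x2 = 6, maximum P = 430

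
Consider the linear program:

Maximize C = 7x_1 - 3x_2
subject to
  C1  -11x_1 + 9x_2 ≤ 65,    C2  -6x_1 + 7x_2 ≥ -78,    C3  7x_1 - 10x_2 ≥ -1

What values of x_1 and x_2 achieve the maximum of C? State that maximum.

Vertices and C = 7x_1 - 3x_2:
  (-1157/23, -1248/23) → C = -4355/23
  (-641/47, -444/47) → C = -3155/47
  (787/11, 552/11) → C = 3853/11

x_1 = 787/11, x_2 = 552/11, maximum C = 3853/11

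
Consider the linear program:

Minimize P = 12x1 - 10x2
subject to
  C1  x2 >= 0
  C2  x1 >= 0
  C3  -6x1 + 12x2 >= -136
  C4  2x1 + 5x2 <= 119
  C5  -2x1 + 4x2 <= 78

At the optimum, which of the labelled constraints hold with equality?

C2 and C5

Corner points and P = 12x1 - 10x2:
  (0, 0) → P = 0
  (68/3, 0) → P = 272
  (0, 39/2) → P = -195
  (1054/27, 221/27) → P = 10438/27
  (43/9, 197/9) → P = -1454/9

The minimum is at (0, 39/2). Substituting into each constraint, equality holds for C2 and C5; the remaining constraints have slack.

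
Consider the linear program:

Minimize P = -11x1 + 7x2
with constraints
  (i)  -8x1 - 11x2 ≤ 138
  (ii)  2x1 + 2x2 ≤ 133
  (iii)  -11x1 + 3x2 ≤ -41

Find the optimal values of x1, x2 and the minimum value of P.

x1 = 1739/6, x2 = -670/3, minimum P = -9503/2

Vertices and P = -11x1 + 7x2:
  (1739/6, -670/3) → P = -9503/2
  (37/145, -1846/145) → P = -13329/145
  (481/28, 1381/28) → P = 1094/7

The binding constraints are -8x1 - 11x2 = 138 and 2x1 + 2x2 = 133.
Solving simultaneously gives x1 = 1739/6, x2 = -670/3.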